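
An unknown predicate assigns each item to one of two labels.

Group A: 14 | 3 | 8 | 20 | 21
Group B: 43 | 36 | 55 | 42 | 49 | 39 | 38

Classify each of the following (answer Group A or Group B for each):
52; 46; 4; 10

Group B, Group B, Group A, Group A

A rule that fits every label: at most 21 — true of each 'Group A' example, false of each 'Group B' one.
52: 52 > 21, fails this test → Group B.
46: 46 > 21, fails this test → Group B.
4: 4 ≤ 21, matches → Group A.
10: 10 ≤ 21, matches → Group A.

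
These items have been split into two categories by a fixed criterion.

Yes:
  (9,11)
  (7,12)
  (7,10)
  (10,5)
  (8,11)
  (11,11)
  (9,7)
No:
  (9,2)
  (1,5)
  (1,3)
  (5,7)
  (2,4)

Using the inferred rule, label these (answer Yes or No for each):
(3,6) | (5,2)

The distinguishing property — sum ≥ 15 — holds for all the 'Yes' cases and none of the 'No' cases.

No, No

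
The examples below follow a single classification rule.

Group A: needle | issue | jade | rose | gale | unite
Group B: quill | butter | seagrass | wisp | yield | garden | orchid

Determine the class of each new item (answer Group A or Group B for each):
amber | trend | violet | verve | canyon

Group B, Group B, Group B, Group A, Group B

The classifier is using: ends with 'e'.
amber — ends with 'r', hence Group B.
trend — ends with 'd', hence Group B.
violet — ends with 't', hence Group B.
verve — ends with 'e', hence Group A.
canyon — ends with 'n', hence Group B.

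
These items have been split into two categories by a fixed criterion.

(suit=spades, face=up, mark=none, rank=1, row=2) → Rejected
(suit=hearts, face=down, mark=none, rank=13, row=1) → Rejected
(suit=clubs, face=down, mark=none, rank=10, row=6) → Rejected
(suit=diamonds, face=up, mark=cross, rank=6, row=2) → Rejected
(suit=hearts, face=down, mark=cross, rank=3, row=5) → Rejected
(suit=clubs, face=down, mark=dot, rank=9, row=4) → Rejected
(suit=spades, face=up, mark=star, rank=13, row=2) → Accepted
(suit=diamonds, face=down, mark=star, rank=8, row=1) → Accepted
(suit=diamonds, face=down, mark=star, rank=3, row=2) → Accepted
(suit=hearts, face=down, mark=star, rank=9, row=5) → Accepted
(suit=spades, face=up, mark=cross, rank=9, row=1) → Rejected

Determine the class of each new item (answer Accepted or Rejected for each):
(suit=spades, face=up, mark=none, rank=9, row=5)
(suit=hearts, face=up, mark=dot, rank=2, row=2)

Checking candidate rules against both groups, what survives is: mark is star.
(suit=spades, face=up, mark=none, rank=9, row=5): mark is none, doesn't match → Rejected. (suit=hearts, face=up, mark=dot, rank=2, row=2): mark is dot, doesn't match → Rejected.

Rejected, Rejected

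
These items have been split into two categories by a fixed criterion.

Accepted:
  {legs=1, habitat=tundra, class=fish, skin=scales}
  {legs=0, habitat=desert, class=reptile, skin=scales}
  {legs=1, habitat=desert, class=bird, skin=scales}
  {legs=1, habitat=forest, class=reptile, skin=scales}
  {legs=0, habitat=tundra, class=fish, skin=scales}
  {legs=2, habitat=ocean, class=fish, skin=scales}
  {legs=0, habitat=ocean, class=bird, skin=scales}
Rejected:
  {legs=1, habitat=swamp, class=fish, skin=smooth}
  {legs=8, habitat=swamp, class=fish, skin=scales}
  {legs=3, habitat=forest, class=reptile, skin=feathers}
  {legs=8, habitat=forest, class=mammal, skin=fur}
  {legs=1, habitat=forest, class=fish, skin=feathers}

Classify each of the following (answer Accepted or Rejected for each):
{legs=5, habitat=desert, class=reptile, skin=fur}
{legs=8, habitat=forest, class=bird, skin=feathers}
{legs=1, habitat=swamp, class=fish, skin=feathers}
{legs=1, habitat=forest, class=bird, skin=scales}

Rejected, Rejected, Rejected, Accepted

Rule: skin is scales AND legs ≤ 2. This holds for each 'Accepted' example and fails for each 'Rejected' one.
{legs=5, habitat=desert, class=reptile, skin=fur}: skin is fur, legs = 5 — fails the rule, so Rejected.
{legs=8, habitat=forest, class=bird, skin=feathers}: skin is feathers, legs = 8 — fails the rule, so Rejected.
{legs=1, habitat=swamp, class=fish, skin=feathers}: skin is feathers, legs = 1 — fails the rule, so Rejected.
{legs=1, habitat=forest, class=bird, skin=scales}: skin is scales, legs = 1 — passes, so Accepted.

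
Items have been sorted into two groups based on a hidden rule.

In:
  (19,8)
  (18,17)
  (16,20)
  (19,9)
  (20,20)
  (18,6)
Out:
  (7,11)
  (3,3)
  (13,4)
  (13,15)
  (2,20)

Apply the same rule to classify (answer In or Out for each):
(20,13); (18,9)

In, In

The common property of the 'In' items is: first ≥ 15. No 'Out' item has it.
(20,13) — first 20, hence In.
(18,9) — first 18, hence In.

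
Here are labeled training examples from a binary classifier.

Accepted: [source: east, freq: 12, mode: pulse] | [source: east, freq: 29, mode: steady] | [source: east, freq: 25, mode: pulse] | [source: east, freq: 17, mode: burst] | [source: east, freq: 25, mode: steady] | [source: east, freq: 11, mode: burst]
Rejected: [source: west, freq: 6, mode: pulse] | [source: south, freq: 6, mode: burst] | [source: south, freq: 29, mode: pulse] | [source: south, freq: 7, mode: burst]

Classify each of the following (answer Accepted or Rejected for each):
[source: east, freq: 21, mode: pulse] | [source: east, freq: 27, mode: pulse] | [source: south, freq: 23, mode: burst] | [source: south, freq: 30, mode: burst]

Accepted, Accepted, Rejected, Rejected

The simplest hypothesis consistent with all the labels is: source is east.
[source: east, freq: 21, mode: pulse]: source is east — satisfies this, so Accepted.
[source: east, freq: 27, mode: pulse]: source is east — satisfies this, so Accepted.
[source: south, freq: 23, mode: burst]: source is south — does not pass, so Rejected.
[source: south, freq: 30, mode: burst]: source is south — does not pass, so Rejected.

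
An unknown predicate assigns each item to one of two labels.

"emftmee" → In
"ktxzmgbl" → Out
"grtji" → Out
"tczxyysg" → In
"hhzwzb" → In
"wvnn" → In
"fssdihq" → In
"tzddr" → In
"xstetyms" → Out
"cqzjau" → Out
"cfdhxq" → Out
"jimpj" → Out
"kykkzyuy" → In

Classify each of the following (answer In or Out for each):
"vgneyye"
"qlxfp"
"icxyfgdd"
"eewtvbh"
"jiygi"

In, Out, In, In, Out

The distinguishing property — has a double letter — holds for all the 'In' cases and none of the 'Out' cases.
"vgneyye" — 'yy' doubled, hence In. "qlxfp" — no doubled letter, hence Out. "icxyfgdd" — 'dd' doubled, hence In. "eewtvbh" — 'ee' doubled, hence In. "jiygi" — no doubled letter, hence Out.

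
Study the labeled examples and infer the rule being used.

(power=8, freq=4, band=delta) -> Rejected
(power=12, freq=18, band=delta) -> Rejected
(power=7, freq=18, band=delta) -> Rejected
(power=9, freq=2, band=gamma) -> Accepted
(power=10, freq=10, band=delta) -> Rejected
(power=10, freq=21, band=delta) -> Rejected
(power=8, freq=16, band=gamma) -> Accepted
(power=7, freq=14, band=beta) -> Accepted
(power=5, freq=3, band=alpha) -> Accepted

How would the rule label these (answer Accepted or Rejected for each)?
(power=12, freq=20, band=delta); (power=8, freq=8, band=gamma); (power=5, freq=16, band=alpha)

The pattern is that an item is 'Accepted' exactly when: band is not delta.
(power=12, freq=20, band=delta) — band is delta, hence Rejected.
(power=8, freq=8, band=gamma) — band is gamma, hence Accepted.
(power=5, freq=16, band=alpha) — band is alpha, hence Accepted.

Rejected, Accepted, Accepted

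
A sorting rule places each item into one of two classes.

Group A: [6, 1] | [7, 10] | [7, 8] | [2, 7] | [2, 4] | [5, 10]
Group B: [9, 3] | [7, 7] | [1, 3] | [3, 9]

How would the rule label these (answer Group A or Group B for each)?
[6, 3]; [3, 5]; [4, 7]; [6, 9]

Group A, Group B, Group A, Group A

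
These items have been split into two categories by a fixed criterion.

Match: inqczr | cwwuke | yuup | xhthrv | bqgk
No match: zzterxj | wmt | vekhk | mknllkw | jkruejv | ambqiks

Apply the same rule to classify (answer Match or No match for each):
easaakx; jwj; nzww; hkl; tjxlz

No match, No match, Match, No match, No match

Rule: even length. This holds for each 'Match' example and fails for each 'No match' one.
easaakx — length 7, hence No match.
jwj — length 3, hence No match.
nzww — length 4, hence Match.
hkl — length 3, hence No match.
tjxlz — length 5, hence No match.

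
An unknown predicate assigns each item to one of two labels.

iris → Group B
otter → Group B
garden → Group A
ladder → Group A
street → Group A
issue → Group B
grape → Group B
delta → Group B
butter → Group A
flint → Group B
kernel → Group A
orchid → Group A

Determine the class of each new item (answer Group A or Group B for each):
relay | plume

One predicate separates the groups cleanly: length 6.
relay — length 5, hence Group B.
plume — length 5, hence Group B.

Group B, Group B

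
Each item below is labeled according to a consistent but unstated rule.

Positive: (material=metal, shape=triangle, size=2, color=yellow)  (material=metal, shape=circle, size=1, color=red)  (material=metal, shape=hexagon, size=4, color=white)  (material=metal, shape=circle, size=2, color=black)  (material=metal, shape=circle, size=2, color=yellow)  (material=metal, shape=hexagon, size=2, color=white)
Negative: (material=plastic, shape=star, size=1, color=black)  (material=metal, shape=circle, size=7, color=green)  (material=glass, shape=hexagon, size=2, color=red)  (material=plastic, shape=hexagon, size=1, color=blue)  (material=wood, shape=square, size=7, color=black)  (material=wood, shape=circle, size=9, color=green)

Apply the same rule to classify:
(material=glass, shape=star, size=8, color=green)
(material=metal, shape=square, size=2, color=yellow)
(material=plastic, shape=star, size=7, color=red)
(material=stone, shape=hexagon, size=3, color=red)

The distinguishing property — material is metal AND size ≤ 4 — holds for all the 'Positive' cases and none of the 'Negative' cases.
Negative: (material=glass, shape=star, size=8, color=green), since material is glass, size = 8.
Positive: (material=metal, shape=square, size=2, color=yellow), since material is metal, size = 2.
Negative: (material=plastic, shape=star, size=7, color=red), since material is plastic, size = 7.
Negative: (material=stone, shape=hexagon, size=3, color=red), since material is stone, size = 3.

Negative, Positive, Negative, Negative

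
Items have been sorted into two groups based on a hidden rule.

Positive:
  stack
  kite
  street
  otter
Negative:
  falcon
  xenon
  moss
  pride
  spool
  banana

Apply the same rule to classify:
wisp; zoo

The distinguishing property — contains 't' — holds for all the 'Positive' cases and none of the 'Negative' cases.
Negative: wisp, since no 't'.
Negative: zoo, since no 't'.

Negative, Negative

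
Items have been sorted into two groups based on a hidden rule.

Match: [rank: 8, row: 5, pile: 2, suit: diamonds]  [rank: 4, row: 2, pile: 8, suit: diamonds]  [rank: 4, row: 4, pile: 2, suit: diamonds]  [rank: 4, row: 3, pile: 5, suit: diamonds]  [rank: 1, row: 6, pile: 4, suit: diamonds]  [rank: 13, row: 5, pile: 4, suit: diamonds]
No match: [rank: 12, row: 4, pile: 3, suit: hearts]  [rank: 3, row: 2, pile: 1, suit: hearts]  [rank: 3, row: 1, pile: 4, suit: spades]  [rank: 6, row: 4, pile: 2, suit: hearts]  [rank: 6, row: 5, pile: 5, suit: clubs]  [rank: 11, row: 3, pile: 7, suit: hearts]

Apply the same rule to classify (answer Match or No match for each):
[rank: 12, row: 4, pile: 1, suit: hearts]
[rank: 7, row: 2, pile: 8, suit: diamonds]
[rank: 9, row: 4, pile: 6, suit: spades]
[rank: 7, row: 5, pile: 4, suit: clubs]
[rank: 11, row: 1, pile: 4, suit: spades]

No match, Match, No match, No match, No match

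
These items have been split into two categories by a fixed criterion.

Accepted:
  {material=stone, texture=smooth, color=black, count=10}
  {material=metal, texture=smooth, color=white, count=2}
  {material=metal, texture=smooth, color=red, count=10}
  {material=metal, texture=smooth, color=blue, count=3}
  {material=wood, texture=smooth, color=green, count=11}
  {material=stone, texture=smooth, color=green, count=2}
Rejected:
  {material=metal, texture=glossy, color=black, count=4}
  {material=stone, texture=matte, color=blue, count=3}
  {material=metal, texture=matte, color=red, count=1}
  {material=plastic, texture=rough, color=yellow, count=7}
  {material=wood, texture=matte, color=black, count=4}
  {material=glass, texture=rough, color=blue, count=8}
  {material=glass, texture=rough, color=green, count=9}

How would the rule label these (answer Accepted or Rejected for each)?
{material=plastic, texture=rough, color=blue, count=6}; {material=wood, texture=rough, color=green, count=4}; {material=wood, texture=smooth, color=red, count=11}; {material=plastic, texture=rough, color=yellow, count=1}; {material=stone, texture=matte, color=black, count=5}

Rejected, Rejected, Accepted, Rejected, Rejected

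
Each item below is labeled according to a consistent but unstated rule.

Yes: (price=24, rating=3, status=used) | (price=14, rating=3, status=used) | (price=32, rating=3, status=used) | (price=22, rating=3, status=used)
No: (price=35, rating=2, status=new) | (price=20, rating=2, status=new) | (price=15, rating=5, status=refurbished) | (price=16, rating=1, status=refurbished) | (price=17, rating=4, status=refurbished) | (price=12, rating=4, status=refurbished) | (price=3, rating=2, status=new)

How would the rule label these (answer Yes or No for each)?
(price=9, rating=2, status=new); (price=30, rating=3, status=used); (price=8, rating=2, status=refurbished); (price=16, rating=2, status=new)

No, Yes, No, No

The common property of the 'Yes' items is: status is used. No 'No' item has it.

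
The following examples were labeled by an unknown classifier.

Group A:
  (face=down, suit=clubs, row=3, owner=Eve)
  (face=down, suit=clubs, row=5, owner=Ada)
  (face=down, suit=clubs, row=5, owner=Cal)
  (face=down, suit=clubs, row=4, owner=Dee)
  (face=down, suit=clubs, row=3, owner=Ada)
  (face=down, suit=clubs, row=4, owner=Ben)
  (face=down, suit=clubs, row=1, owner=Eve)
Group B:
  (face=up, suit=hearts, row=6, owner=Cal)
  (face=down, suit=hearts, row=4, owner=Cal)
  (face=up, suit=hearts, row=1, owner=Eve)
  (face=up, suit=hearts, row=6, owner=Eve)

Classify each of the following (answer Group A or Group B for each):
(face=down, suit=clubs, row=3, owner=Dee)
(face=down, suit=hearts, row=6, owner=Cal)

Rule: suit is clubs. This holds for each 'Group A' example and fails for each 'Group B' one.
(face=down, suit=clubs, row=3, owner=Dee): suit is clubs, qualifies → Group A. (face=down, suit=hearts, row=6, owner=Cal): suit is hearts, doesn't match → Group B.

Group A, Group B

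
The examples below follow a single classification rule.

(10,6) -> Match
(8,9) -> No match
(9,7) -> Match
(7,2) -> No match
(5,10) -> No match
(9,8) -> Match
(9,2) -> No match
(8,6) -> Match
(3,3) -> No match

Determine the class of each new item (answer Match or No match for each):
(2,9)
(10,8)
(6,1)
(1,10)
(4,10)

No match, Match, No match, No match, No match

All 'Match' examples share one property — first > second AND sum ≥ 14 — and every 'No match' example lacks it.
(2,9) — 2 < 9, 2+9 = 11, hence No match. (10,8) — 10 > 8, 10+8 = 18, hence Match. (6,1) — 6 > 1, 6+1 = 7, hence No match. (1,10) — 1 < 10, 1+10 = 11, hence No match. (4,10) — 4 < 10, 4+10 = 14, hence No match.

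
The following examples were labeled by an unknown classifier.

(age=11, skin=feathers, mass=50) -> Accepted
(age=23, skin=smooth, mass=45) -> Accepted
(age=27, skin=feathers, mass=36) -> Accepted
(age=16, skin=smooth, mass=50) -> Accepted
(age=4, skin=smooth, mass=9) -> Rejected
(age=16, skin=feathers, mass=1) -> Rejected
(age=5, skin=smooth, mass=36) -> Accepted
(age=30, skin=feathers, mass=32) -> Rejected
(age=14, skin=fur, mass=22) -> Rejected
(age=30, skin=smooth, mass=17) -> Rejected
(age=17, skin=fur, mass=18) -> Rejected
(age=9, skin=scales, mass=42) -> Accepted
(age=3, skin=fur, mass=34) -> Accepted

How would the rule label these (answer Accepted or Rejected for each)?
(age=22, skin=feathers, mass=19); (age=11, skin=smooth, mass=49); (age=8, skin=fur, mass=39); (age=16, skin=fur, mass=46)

Every 'Accepted' example satisfies: mass ≥ 34. None of the 'Rejected' examples do.
(age=22, skin=feathers, mass=19) → mass = 19 → Rejected. (age=11, skin=smooth, mass=49) → mass = 49 → Accepted. (age=8, skin=fur, mass=39) → mass = 39 → Accepted. (age=16, skin=fur, mass=46) → mass = 46 → Accepted.

Rejected, Accepted, Accepted, Accepted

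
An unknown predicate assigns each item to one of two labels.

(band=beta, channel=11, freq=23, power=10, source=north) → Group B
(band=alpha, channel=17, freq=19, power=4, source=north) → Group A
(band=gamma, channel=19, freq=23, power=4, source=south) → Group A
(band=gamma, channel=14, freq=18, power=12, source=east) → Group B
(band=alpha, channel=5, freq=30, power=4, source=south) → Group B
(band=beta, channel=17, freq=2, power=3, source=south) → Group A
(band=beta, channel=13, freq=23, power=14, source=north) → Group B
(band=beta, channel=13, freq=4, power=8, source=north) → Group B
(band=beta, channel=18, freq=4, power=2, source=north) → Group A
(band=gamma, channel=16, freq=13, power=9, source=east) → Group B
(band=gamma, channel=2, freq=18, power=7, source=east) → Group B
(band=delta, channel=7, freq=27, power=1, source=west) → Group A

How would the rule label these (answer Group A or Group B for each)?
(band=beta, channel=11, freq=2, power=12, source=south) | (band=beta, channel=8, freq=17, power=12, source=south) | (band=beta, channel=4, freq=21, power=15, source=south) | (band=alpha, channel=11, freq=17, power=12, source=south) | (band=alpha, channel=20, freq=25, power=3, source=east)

Rule: power ≤ 4 AND freq ≤ 27. This holds for each 'Group A' example and fails for each 'Group B' one.
(band=beta, channel=11, freq=2, power=12, source=south): Group B (power = 12, freq = 2). (band=beta, channel=8, freq=17, power=12, source=south): Group B (power = 12, freq = 17). (band=beta, channel=4, freq=21, power=15, source=south): Group B (power = 15, freq = 21). (band=alpha, channel=11, freq=17, power=12, source=south): Group B (power = 12, freq = 17). (band=alpha, channel=20, freq=25, power=3, source=east): Group A (power = 3, freq = 25).

Group B, Group B, Group B, Group B, Group A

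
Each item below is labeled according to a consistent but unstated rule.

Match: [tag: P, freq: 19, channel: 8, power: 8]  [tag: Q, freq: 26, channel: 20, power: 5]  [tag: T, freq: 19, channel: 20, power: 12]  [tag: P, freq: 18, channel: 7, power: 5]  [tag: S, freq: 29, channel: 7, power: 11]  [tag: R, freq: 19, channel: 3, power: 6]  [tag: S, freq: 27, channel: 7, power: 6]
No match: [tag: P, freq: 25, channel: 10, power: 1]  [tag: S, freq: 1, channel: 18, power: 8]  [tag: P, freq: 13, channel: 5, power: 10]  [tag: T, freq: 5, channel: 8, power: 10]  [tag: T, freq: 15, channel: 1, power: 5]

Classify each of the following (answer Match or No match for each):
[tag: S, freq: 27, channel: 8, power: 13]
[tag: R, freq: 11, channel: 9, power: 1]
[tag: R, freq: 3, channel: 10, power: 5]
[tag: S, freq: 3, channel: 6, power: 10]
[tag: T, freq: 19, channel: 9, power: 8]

The classifier is using: power ≥ 5 AND freq ≥ 18.
[tag: S, freq: 27, channel: 8, power: 13] → power = 13, freq = 27 → Match.
[tag: R, freq: 11, channel: 9, power: 1] → power = 1, freq = 11 → No match.
[tag: R, freq: 3, channel: 10, power: 5] → power = 5, freq = 3 → No match.
[tag: S, freq: 3, channel: 6, power: 10] → power = 10, freq = 3 → No match.
[tag: T, freq: 19, channel: 9, power: 8] → power = 8, freq = 19 → Match.

Match, No match, No match, No match, Match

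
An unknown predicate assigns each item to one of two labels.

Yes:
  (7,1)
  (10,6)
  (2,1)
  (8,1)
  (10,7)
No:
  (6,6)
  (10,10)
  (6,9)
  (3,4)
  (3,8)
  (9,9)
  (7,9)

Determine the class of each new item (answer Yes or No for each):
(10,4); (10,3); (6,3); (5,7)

The rule appears to be: first > second.
Yes: (10,4), since 10 > 4.
Yes: (10,3), since 10 > 3.
Yes: (6,3), since 6 > 3.
No: (5,7), since 5 < 7.

Yes, Yes, Yes, No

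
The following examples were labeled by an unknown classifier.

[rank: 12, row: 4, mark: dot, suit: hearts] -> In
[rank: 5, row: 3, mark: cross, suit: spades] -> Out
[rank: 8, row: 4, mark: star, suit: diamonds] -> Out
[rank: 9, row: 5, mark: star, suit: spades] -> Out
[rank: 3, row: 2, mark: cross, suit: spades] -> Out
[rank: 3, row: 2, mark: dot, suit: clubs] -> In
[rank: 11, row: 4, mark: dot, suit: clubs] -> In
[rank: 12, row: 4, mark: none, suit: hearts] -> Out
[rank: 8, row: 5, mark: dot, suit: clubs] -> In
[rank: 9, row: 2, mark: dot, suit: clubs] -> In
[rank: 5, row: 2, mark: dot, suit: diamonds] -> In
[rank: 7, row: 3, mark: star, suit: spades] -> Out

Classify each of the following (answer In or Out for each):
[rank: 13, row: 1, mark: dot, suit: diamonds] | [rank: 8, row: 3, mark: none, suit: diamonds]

In, Out

Checking candidate rules against both groups, what survives is: mark is dot.
[rank: 13, row: 1, mark: dot, suit: diamonds] → mark is dot → In. [rank: 8, row: 3, mark: none, suit: diamonds] → mark is none → Out.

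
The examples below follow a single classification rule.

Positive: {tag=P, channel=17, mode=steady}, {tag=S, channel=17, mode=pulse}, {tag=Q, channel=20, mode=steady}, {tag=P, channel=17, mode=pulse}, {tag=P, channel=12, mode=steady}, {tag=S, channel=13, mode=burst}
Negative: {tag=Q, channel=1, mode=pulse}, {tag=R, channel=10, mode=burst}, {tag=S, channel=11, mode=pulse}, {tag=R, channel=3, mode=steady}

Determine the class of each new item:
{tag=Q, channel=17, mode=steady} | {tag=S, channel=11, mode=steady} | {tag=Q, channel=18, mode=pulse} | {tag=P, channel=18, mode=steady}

The rule appears to be: channel ≥ 12.
Positive: {tag=Q, channel=17, mode=steady}, since channel = 17.
Negative: {tag=S, channel=11, mode=steady}, since channel = 11.
Positive: {tag=Q, channel=18, mode=pulse}, since channel = 18.
Positive: {tag=P, channel=18, mode=steady}, since channel = 18.

Positive, Negative, Positive, Positive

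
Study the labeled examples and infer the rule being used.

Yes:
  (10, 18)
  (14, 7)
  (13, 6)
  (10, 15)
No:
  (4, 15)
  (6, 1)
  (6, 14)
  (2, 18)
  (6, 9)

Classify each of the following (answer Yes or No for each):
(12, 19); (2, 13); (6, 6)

All 'Yes' examples share one property — first ≥ 7 — and every 'No' example lacks it.
(12, 19): first 12, checks out → Yes.
(2, 13): first 2, does not pass → No.
(6, 6): first 6, does not pass → No.

Yes, No, No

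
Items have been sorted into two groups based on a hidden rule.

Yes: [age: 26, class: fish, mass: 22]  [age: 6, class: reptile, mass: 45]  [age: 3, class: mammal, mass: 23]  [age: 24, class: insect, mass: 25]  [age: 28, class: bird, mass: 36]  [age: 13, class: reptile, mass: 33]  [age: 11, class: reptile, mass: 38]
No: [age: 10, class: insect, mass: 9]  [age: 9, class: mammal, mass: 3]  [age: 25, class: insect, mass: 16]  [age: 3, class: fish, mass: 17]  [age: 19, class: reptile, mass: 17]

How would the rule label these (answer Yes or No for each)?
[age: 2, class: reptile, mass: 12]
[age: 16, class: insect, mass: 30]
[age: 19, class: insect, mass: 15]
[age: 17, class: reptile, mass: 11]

One predicate separates the groups cleanly: mass ≥ 22.
[age: 2, class: reptile, mass: 12] — mass = 12, hence No.
[age: 16, class: insect, mass: 30] — mass = 30, hence Yes.
[age: 19, class: insect, mass: 15] — mass = 15, hence No.
[age: 17, class: reptile, mass: 11] — mass = 11, hence No.

No, Yes, No, No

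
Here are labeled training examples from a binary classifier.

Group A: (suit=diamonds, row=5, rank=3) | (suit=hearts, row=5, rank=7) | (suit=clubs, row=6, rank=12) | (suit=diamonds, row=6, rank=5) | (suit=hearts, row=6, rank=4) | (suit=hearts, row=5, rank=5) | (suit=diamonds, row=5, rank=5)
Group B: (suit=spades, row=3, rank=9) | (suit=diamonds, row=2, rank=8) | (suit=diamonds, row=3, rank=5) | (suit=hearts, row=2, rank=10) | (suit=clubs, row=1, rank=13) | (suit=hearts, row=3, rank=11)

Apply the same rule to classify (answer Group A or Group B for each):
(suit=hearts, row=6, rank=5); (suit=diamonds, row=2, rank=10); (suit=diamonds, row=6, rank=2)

All 'Group A' examples share one property — row ≥ 5 — and every 'Group B' example lacks it.
(suit=hearts, row=6, rank=5) → row = 6 → Group A.
(suit=diamonds, row=2, rank=10) → row = 2 → Group B.
(suit=diamonds, row=6, rank=2) → row = 6 → Group A.

Group A, Group B, Group A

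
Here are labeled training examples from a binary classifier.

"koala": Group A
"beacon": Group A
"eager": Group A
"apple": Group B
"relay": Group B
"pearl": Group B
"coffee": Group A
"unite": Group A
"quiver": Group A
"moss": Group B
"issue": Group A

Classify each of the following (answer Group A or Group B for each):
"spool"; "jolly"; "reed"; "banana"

The rule appears to be: has ≥ 3 vowels.
Group B: "spool", since 2 vowels.
Group B: "jolly", since 1 vowel.
Group B: "reed", since 2 vowels.
Group A: "banana", since 3 vowels.

Group B, Group B, Group B, Group A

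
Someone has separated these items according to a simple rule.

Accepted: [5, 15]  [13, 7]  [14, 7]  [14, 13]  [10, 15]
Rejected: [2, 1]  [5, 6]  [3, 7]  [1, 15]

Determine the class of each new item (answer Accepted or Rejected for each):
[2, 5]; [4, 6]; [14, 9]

Rejected, Rejected, Accepted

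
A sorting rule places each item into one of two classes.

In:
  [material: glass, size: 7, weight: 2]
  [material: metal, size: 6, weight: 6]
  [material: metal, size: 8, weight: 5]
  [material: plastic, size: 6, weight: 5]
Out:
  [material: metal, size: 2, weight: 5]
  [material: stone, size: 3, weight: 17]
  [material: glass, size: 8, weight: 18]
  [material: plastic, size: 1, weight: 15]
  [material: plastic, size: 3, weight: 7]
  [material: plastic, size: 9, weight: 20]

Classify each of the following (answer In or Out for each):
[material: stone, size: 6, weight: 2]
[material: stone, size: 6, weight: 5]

The simplest hypothesis consistent with all the labels is: weight ≤ 6 AND size ≥ 3.

In, In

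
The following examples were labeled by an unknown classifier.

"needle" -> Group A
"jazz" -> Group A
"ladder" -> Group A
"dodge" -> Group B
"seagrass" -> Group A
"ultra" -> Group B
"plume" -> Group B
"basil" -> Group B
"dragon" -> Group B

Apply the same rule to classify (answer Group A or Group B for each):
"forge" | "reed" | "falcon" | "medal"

Group B, Group A, Group B, Group B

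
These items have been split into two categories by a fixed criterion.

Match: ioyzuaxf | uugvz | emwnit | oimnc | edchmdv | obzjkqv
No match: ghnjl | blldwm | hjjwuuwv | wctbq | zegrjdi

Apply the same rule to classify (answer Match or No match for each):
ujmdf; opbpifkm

Match, Match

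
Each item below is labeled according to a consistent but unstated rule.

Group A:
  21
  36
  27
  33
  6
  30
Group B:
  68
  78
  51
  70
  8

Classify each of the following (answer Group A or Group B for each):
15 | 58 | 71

Group A, Group B, Group B

'Group A' ⟺ multiple of 3 AND at most 36.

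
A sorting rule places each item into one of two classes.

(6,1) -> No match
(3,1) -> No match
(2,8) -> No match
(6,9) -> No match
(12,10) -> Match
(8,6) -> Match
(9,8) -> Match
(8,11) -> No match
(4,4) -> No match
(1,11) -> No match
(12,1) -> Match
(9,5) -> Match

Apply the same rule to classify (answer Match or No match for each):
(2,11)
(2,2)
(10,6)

No match, No match, Match

The simplest hypothesis consistent with all the labels is: first > second AND sum ≥ 8.
(2,11): 2 < 11, 2+11 = 13, doesn't qualify → No match.
(2,2): 2 = 2, 2+2 = 4, doesn't qualify → No match.
(10,6): 10 > 6, 10+6 = 16, passes → Match.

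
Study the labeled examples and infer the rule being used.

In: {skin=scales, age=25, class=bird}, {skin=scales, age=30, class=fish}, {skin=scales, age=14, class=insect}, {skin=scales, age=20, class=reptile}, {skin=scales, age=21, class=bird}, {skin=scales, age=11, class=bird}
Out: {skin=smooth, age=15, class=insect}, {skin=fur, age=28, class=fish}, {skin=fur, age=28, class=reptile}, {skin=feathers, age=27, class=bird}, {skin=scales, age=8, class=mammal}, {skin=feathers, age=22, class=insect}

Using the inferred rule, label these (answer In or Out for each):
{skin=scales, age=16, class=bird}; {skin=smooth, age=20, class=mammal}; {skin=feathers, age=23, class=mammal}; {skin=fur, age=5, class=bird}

In, Out, Out, Out

The classifier is using: skin is scales AND age ≥ 11.
{skin=scales, age=16, class=bird}: skin is scales, age = 16, matches → In. {skin=smooth, age=20, class=mammal}: skin is smooth, age = 20, does not pass → Out. {skin=feathers, age=23, class=mammal}: skin is feathers, age = 23, does not pass → Out. {skin=fur, age=5, class=bird}: skin is fur, age = 5, does not pass → Out.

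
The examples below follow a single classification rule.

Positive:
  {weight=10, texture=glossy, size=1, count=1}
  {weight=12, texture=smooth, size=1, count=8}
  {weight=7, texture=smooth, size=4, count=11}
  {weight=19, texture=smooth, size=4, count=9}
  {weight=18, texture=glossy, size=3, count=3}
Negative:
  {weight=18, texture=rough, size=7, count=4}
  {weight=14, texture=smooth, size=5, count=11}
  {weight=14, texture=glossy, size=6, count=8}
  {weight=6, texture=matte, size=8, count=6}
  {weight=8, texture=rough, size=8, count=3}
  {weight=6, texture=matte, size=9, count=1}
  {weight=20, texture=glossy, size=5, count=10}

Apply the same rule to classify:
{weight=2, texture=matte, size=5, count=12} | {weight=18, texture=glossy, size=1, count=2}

Every 'Positive' example satisfies: size ≤ 4. None of the 'Negative' examples do.
{weight=2, texture=matte, size=5, count=12}: size = 5, lacks this property → Negative. {weight=18, texture=glossy, size=1, count=2}: size = 1, passes → Positive.

Negative, Positive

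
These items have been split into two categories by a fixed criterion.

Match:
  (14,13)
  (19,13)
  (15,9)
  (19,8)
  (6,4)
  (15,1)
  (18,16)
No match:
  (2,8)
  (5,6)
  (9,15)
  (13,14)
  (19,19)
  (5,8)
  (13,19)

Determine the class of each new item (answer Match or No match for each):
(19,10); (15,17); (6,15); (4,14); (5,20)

Match, No match, No match, No match, No match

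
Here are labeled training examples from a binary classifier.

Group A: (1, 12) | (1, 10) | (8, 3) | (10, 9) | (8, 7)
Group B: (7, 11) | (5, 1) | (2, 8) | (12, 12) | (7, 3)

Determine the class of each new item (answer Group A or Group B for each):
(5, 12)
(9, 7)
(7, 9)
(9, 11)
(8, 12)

Looking at the examples, the only property every 'Group A' case has and every 'Group B' case lacks is: sum is odd.
(5, 12) — 5+12 = 17, hence Group A.
(9, 7) — 9+7 = 16, hence Group B.
(7, 9) — 7+9 = 16, hence Group B.
(9, 11) — 9+11 = 20, hence Group B.
(8, 12) — 8+12 = 20, hence Group B.

Group A, Group B, Group B, Group B, Group B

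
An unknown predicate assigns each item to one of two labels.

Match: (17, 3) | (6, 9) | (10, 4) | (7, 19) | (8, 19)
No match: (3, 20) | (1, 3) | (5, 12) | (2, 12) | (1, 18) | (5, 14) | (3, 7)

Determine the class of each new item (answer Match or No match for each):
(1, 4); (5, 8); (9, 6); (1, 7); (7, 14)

No match, No match, Match, No match, Match

The simplest hypothesis consistent with all the labels is: first ≥ 6.
No match: (1, 4), since first 1.
No match: (5, 8), since first 5.
Match: (9, 6), since first 9.
No match: (1, 7), since first 1.
Match: (7, 14), since first 7.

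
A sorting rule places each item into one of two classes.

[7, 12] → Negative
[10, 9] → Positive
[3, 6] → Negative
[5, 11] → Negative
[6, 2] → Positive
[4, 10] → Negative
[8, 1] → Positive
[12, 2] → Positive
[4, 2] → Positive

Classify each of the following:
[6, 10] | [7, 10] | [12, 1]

The rule appears to be: first > second.
[6, 10]: Negative (6 < 10). [7, 10]: Negative (7 < 10). [12, 1]: Positive (12 > 1).

Negative, Negative, Positive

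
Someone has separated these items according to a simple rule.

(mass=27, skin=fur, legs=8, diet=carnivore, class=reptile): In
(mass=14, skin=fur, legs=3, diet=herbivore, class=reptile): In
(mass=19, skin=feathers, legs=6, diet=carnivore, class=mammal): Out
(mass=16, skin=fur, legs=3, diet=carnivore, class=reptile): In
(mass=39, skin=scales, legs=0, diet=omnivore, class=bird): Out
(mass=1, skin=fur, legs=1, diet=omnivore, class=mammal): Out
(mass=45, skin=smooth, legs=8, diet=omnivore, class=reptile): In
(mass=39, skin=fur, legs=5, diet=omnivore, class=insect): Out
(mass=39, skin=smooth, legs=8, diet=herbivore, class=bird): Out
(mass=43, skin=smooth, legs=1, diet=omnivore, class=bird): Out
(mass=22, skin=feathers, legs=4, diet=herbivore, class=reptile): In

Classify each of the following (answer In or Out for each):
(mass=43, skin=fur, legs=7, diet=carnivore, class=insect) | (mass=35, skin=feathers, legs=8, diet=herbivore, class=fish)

One predicate separates the groups cleanly: class is reptile.
(mass=43, skin=fur, legs=7, diet=carnivore, class=insect): Out (class is insect). (mass=35, skin=feathers, legs=8, diet=herbivore, class=fish): Out (class is fish).

Out, Out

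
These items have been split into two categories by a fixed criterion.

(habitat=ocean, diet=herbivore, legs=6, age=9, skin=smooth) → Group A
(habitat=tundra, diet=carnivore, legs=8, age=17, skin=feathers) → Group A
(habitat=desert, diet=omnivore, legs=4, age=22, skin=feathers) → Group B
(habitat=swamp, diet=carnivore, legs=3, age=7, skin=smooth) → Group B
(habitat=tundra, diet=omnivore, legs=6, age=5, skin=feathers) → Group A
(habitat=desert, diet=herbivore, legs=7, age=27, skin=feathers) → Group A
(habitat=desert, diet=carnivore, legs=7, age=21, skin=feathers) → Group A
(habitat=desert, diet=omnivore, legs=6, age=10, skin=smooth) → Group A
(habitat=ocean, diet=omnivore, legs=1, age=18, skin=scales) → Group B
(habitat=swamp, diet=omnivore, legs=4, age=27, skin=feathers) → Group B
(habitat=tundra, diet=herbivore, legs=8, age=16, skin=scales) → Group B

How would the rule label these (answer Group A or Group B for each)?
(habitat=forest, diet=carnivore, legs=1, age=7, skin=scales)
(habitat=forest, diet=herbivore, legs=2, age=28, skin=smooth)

One predicate separates the groups cleanly: age ≠ 16 AND legs ≥ 6.

Group B, Group B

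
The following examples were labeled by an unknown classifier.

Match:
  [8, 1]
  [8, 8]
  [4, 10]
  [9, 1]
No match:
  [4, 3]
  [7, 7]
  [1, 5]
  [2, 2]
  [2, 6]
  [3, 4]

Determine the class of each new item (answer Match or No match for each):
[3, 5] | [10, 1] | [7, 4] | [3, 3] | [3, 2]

Rule: max ≥ 8. This holds for each 'Match' example and fails for each 'No match' one.
[3, 5]: max 5 — lacks this property, so No match. [10, 1]: max 10 — qualifies, so Match. [7, 4]: max 7 — lacks this property, so No match. [3, 3]: max 3 — lacks this property, so No match. [3, 2]: max 3 — lacks this property, so No match.

No match, Match, No match, No match, No match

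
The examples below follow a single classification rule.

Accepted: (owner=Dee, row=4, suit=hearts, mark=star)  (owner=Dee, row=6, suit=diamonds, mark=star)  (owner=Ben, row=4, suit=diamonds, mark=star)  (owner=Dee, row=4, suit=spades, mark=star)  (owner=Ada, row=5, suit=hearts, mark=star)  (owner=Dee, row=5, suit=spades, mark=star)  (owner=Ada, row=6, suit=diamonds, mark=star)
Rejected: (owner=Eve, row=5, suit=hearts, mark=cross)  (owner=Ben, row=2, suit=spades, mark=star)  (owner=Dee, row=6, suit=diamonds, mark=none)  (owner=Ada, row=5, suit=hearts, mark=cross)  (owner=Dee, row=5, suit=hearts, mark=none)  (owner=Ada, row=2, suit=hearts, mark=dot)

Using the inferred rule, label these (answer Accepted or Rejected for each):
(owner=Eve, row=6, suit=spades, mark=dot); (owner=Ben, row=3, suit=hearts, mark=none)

Rejected, Rejected

All 'Accepted' examples share one property — mark is star AND row ≥ 4 — and every 'Rejected' example lacks it.
(owner=Eve, row=6, suit=spades, mark=dot): Rejected (mark is dot, row = 6). (owner=Ben, row=3, suit=hearts, mark=none): Rejected (mark is none, row = 3).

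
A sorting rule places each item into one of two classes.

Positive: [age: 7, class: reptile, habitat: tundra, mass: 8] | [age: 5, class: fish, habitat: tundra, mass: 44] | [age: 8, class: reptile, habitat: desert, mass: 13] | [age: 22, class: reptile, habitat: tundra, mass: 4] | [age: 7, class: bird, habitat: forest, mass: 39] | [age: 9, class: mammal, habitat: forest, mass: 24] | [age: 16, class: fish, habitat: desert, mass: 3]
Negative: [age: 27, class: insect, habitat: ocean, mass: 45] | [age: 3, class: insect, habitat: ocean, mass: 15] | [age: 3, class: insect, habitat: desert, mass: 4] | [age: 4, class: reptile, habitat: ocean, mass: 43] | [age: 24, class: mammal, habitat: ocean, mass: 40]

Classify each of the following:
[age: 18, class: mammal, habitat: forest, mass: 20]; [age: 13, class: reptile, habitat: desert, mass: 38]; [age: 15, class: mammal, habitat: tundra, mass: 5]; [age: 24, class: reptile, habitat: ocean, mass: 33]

A rule that fits every label: age ≥ 5 AND age ≤ 22 — true of each 'Positive' example, false of each 'Negative' one.
[age: 18, class: mammal, habitat: forest, mass: 20]: age = 18, checks out → Positive.
[age: 13, class: reptile, habitat: desert, mass: 38]: age = 13, checks out → Positive.
[age: 15, class: mammal, habitat: tundra, mass: 5]: age = 15, checks out → Positive.
[age: 24, class: reptile, habitat: ocean, mass: 33]: age = 24, does not pass → Negative.

Positive, Positive, Positive, Negative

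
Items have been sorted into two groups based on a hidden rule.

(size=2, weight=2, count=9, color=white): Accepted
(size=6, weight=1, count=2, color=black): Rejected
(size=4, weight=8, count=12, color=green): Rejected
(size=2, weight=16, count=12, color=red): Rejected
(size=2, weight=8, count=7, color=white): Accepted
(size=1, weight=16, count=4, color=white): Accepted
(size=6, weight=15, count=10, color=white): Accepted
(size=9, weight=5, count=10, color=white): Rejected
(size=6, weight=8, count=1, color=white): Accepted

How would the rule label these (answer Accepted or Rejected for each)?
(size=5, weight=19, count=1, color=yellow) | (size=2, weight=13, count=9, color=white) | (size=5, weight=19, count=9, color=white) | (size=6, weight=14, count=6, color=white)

A rule that fits every label: color is white AND size ≤ 6 — true of each 'Accepted' example, false of each 'Rejected' one.
(size=5, weight=19, count=1, color=yellow): color is yellow, size = 5, fails the rule → Rejected. (size=2, weight=13, count=9, color=white): color is white, size = 2, fits → Accepted. (size=5, weight=19, count=9, color=white): color is white, size = 5, fits → Accepted. (size=6, weight=14, count=6, color=white): color is white, size = 6, fits → Accepted.

Rejected, Accepted, Accepted, Accepted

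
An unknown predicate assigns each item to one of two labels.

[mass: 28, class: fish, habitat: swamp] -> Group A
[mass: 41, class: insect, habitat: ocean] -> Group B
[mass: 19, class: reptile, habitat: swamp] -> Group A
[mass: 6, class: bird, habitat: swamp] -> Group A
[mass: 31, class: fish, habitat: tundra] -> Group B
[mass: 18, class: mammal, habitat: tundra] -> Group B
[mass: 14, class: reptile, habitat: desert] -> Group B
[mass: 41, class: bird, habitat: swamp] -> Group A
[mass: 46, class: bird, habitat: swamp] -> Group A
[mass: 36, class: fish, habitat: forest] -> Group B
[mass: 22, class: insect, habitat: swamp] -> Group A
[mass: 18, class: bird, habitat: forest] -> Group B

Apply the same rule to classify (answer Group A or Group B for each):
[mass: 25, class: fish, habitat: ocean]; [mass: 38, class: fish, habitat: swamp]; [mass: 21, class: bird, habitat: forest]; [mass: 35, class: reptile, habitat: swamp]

Group B, Group A, Group B, Group A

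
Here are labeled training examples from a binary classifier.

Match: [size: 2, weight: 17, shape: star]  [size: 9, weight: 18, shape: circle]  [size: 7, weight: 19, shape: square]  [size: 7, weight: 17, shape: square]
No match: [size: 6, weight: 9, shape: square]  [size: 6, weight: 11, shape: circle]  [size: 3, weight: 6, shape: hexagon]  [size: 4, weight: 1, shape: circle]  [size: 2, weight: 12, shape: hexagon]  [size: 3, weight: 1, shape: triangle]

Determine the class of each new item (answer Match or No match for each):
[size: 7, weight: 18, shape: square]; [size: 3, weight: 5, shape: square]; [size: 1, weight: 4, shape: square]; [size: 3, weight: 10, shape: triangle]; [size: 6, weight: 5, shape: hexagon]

Match, No match, No match, No match, No match

The rule appears to be: weight ≥ 17.
[size: 7, weight: 18, shape: square] — weight = 18, hence Match.
[size: 3, weight: 5, shape: square] — weight = 5, hence No match.
[size: 1, weight: 4, shape: square] — weight = 4, hence No match.
[size: 3, weight: 10, shape: triangle] — weight = 10, hence No match.
[size: 6, weight: 5, shape: hexagon] — weight = 5, hence No match.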